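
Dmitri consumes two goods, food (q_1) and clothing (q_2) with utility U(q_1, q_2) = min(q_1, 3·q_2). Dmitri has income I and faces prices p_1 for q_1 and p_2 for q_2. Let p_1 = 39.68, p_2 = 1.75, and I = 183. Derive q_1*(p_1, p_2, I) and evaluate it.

q_1* = 4.5451

Leontief preferences: the optimum is at the kink where q_1/3 = q_2/1, i.e. q_2 = (1/3)·q_1.
Budget: p_1·q_1 + p_2·(1/3)·q_1 = I, so (3·p_1 + p_2)·q_1 = 3·I.
Demand: q_1*(p_1,p_2,I) = 3·I/(3·p_1 + p_2), q_2* = I/(3·p_1 + p_2).
Here 3·39.68 + 1.75 = 120.79, giving q_1* = 4.5451.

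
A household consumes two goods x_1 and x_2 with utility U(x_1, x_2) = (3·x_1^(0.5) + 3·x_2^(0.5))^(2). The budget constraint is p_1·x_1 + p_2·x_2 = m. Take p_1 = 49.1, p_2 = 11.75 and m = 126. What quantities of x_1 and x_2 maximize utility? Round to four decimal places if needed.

Numerically x_2/x_1 = 17.461729, so x_1* = 126/(49.1 + 11.75·17.461729) = 0.4955 and x_2* = 17.461729·0.4955 = 8.6527.

x_1* = 0.4955, x_2* = 8.6527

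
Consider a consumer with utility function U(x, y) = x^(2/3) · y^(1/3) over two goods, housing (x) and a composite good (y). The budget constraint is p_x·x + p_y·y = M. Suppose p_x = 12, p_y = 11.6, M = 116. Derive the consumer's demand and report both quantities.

x* = 6.4444, y* = 3.3333

The MRS is 2·y/x. Set MRS = p_x/p_y.
Rearranging, p_y·y = (1/2)·p_x·x. Substituting into the budget gives p_x·x·(1 + (1/2)) = M.
Demand: x*(p_x,p_y,M) = 2/3·M/p_x and y* = 1/3·M/p_y.
At p_x=12, p_y=11.6, M=116: x* = 2/3·116/12 = 6.4444, y* = 3.3333.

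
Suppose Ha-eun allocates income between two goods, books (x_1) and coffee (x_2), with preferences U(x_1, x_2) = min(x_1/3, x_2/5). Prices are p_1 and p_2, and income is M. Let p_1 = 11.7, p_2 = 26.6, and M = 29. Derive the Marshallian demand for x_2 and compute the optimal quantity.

Leontief preferences: the optimum is at the kink where x_1/3 = x_2/5, i.e. x_2 = (5/3)·x_1.
Budget: p_1·x_1 + p_2·(5/3)·x_1 = M, so (3·p_1 + 5·p_2)·x_1 = 3·M.
Demand: x_1*(p_1,p_2,M) = 3·M/(3·p_1 + 5·p_2), x_2* = 5·M/(3·p_1 + 5·p_2).
Here 3·11.7 + 5·26.6 = 168.1, giving x_2* = 0.8626.

x_2* = 0.8626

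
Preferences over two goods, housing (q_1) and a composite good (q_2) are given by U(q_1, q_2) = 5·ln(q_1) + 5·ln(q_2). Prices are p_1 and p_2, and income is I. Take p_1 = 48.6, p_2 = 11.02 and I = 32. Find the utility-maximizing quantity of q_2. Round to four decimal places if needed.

q_2* = 1.4519

Tangency: MRS = q_2/q_1 = p_1/p_2.
So 5·p_2·q_2 = 5·p_1·q_1; combined with the budget, a share 0.5 of income goes to q_1.
Demand: q_1*(p_1,p_2,I) = 0.5·I/p_1 and q_2* = 0.5·I/p_2.
At p_1=48.6, p_2=11.02, I=32: q_2* = 0.5·32/11.02 = 1.4519.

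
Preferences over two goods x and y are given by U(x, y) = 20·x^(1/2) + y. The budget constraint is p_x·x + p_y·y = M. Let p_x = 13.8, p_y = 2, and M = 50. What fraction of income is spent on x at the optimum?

share on x = 0.5797

MU_x = 10/√x, MU_y = 1. Tangency: 10/√x = p_x/p_y.
Solve: √x = 10·p_y/p_x, so x*(p_x,p_y) = (10·p_y/p_x)², and y* = (M − p_x·x*)/p_y.
Plugging in: x* = (10·2/13.8)² = 2.1004, y* = 10.5072.
Expenditure on x: 13.8·2.1004 = 28.9855; share = 0.5797.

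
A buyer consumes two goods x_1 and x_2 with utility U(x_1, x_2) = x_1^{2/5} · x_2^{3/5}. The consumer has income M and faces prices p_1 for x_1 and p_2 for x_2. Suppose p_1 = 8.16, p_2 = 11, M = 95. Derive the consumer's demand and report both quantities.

x_1* = 4.6569, x_2* = 5.1818

Demand: x_1*(p_1,p_2,M) = 0.4·M/p_1 and x_2* = 0.6·M/p_2.
At p_1=8.16, p_2=11, M=95: x_1* = 0.4·95/8.16 = 4.6569, x_2* = 5.1818.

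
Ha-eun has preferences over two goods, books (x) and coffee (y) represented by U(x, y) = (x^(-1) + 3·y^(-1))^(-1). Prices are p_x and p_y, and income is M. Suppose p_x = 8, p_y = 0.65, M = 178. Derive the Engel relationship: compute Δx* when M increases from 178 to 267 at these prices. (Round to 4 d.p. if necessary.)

Δx* = 7.4479

MRS = MU_x/MU_y = (1/3)·(y/x)^(2). Set equal to p_x/p_y.
Solve for the ratio: y/x = [3·p_x/p_y]^(0.5).
With the ratio pinned down, the budget gives x* = M/(p_x + p_y·(y/x)) and y* = (y/x)·x*.
Numerically y/x = 6.076436, so x* = 178/(8 + 0.65·6.076436) = 14.8958.
At M' = 267: x* = 22.3437. Change: 22.3437 − 14.8958 = 7.4479.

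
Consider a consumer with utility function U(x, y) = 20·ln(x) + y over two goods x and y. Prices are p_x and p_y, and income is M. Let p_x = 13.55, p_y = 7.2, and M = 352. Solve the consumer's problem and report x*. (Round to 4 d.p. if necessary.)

MU_x = 20/x, MU_y = 1. Tangency: 20/x = p_x/p_y.
So x*(p_x,p_y) = 20·p_y/p_x, independent of income; and y* = (M − 20·p_y)/p_y.
At the given prices: x* = 20·7.2/13.55 = 10.6273.

x* = 10.6273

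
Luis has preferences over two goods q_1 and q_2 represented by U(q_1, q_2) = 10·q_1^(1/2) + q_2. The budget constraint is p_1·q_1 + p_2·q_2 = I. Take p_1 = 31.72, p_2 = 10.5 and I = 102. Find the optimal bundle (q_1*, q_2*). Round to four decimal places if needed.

Utility is quasi-linear in q_2; the FOC for q_1 is 5/√q_1 = p_1/p_2.
Solve: √q_1 = 5·p_2/p_1, so q_1*(p_1,p_2) = (5·p_2/p_1)², and q_2* = (I − p_1·q_1*)/p_2.
Plugging in: q_1* = (5·10.5/31.72)² = 2.7394, q_2* = 1.4387.

q_1* = 2.7394, q_2* = 1.4387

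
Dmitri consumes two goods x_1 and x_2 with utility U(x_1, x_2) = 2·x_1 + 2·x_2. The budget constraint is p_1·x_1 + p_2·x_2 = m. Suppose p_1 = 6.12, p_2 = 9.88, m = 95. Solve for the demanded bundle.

Perfect substitutes: compare marginal utility per dollar. 2/p_1 vs 2/p_2 → 0.3268 vs 0.2024.
x_1 gives more utility per dollar, so spend all income on x_1: x_1* = m/p_1, x_2* = 0.
Numerically: x_1* = 15.5229, x_2* = 0.

x_1* = 15.5229, x_2* = 0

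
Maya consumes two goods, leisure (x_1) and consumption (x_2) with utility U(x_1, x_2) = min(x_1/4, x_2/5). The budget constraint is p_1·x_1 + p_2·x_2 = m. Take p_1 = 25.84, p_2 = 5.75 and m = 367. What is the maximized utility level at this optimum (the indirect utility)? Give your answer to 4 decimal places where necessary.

With perfect complements, no substitution: consume in ratio x_1:x_2 = 4:5.
Budget: p_1·x_1 + p_2·(5/4)·x_1 = m, so (4·p_1 + 5·p_2)·x_1 = 4·m.
Demand: x_1*(p_1,p_2,m) = 4·m/(4·p_1 + 5·p_2), x_2* = 5·m/(4·p_1 + 5·p_2).
Here 4·25.84 + 5·5.75 = 132.11, giving x_1* = 11.112 and x_2* = 13.8899.
Utility at the optimum: U(11.112, 13.8899) = 2.778.

V = 2.778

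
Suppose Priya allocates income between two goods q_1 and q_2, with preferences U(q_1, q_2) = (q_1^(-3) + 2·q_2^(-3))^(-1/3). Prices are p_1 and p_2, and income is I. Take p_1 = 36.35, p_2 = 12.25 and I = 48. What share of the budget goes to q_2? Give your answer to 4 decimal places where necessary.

MU_q_1 ∝ q_1^(-4), MU_q_2 ∝ 2·q_2^(-4), so MRS = (1/2)·(q_2/q_1)^(4) = p_1/p_2.
Solve for the ratio: q_2/q_1 = [2·p_1/p_2]^(0.25).
Substitute q_2 = (q_2/q_1)·q_1 into the budget: q_1* = I/(p_1 + p_2·(q_2/q_1)).
Numerically q_2/q_1 = 1.560808, so q_1* = 48/(36.35 + 12.25·1.560808) = 0.8653 and q_2* = 1.560808·0.8653 = 1.3506.
Expenditure on q_2: 12.25·1.3506 = 16.5451; share = 0.3447.

share on q_2 = 0.3447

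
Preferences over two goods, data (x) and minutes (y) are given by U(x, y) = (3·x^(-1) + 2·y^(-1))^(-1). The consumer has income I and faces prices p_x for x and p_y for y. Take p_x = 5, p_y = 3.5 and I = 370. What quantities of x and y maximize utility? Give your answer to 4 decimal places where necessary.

MRS = MU_x/MU_y = (3/2)·(y/x)^(2). Set equal to p_x/p_y.
Solve for the ratio: y/x = [(2/3)·p_x/p_y]^(0.5).
With the ratio pinned down, the budget gives x* = I/(p_x + p_y·(y/x)) and y* = (y/x)·x*.
Numerically y/x = 0.9759, so x* = 370/(5 + 3.5·0.9759) = 43.9657 and y* = 0.9759·43.9657 = 42.9061.

x* = 43.9657, y* = 42.9061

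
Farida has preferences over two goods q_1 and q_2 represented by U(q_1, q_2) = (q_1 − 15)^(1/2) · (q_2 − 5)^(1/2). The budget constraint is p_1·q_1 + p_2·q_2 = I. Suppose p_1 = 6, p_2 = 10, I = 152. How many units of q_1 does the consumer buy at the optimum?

q_1* = 16

This is Cobb-Douglas in (q_1−15, q_2−5): tangency gives 0.5·p_2·(q_2−5) = 0.5·p_1·(q_1−15).
Substituting into the budget: q_1* = 15 + 0.5·(I − 15·p_1 − 5·p_2)/p_1, and q_2* = 5 + 0.5·(…)/p_2.
Discretionary income = 152 − 15·6 − 5·10 = 12; q_1* = 15 + 0.5·12/6 = 16.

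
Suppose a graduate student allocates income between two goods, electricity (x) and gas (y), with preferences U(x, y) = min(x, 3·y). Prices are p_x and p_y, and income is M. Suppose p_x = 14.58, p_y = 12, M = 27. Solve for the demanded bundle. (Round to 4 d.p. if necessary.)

x* = 1.4532, y* = 0.4844

Leontief preferences: the optimum is at the kink where x/3 = y/1, i.e. y = (1/3)·x.
Budget: p_x·x + p_y·(1/3)·x = M, so (3·p_x + p_y)·x = 3·M.
Demand: x*(p_x,p_y,M) = 3·M/(3·p_x + p_y), y* = M/(3·p_x + p_y).
Here 3·14.58 + 12 = 55.74, giving x* = 1.4532 and y* = 0.4844.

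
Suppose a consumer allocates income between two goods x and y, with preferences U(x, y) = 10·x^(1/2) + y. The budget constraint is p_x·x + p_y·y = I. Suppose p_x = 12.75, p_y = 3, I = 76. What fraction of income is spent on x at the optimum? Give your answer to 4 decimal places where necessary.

Thus x* = (5·p_y/p_x)² — independent of I — with the rest of income spent on y.
Plugging in: x* = (5·3/12.75)² = 1.3841, y* = 19.451.
Expenditure on x: 12.75·1.3841 = 17.6471; share = 0.2322.

share on x = 0.2322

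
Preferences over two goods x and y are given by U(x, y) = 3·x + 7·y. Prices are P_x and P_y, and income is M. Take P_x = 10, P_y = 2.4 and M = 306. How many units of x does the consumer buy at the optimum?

x* = 0

Linear utility — the consumer picks whichever good has higher MU/price: 3/10 = 0.3 vs 7/2.4 = 2.9167.
y gives more utility per dollar, so spend all income on y: y* = M/P_y, x* = 0.
Numerically: x* = 0, y* = 127.5.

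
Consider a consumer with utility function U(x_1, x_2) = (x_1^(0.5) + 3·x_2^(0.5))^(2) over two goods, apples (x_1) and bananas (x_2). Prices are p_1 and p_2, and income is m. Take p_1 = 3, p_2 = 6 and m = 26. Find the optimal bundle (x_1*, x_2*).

MRS = MU_x_1/MU_x_2 = (1/3)·(x_2/x_1)^(0.5). Set equal to p_1/p_2.
Solve for the ratio: x_2/x_1 = [3·p_1/p_2]^(2).
Substitute x_2 = (x_2/x_1)·x_1 into the budget: x_1* = m/(p_1 + p_2·(x_2/x_1)).
Numerically x_2/x_1 = 2.25, so x_1* = 26/(3 + 6·2.25) = 1.5758 and x_2* = 2.25·1.5758 = 3.5455.

x_1* = 1.5758, x_2* = 3.5455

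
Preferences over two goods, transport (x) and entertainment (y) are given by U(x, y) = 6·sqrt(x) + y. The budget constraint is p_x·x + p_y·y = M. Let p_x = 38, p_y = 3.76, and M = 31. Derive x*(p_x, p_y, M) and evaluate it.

MU_x = 3/√x, MU_y = 1. Tangency: 3/√x = p_x/p_y.
Solve: √x = 3·p_y/p_x, so x*(p_x,p_y) = (3·p_y/p_x)², and y* = (M − p_x·x*)/p_y.
Plugging in: x* = (3·3.76/38)² = 0.0881.

x* = 0.0881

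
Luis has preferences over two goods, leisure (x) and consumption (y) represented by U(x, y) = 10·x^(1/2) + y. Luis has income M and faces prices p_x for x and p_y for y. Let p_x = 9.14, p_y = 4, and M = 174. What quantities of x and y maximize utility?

Utility is quasi-linear in y; the FOC for x is 5/√x = p_x/p_y.
Solve: √x = 5·p_y/p_x, so x*(p_x,p_y) = (5·p_y/p_x)², and y* = (M − p_x·x*)/p_y.
Plugging in: x* = (5·4/9.14)² = 4.7881, y* = 32.5591.

x* = 4.7881, y* = 32.5591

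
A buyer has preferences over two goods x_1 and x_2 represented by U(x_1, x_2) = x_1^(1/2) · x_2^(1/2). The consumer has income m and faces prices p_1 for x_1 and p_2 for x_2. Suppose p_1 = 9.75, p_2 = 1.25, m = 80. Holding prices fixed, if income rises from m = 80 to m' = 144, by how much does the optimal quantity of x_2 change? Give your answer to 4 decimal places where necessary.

Demand: x_1*(p_1,p_2,m) = 0.5·m/p_1 and x_2* = 0.5·m/p_2.
At p_1=9.75, p_2=1.25, m=80: x_2* = 0.5·80/1.25 = 32.
At m' = 144: x_2* = 57.6. Change: 57.6 − 32 = 25.6.

Δx_2* = 25.6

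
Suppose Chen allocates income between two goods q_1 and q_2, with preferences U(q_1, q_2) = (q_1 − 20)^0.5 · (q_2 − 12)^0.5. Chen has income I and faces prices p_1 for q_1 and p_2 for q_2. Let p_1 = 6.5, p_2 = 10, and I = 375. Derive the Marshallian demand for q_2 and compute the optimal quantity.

Substituting into the budget: q_1* = 20 + 0.5·(I − 20·p_1 − 12·p_2)/p_1, and q_2* = 12 + 0.5·(…)/p_2.
Discretionary income = 375 − 20·6.5 − 12·10 = 125; q_2* = 12 + 0.5·125/10 = 18.25.

q_2* = 18.25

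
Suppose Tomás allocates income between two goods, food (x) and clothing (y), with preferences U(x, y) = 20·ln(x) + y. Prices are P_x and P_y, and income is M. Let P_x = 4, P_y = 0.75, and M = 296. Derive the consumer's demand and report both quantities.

Set MRS = P_x/P_y: (20/x)/1 = P_x/P_y.
So x*(P_x,P_y) = 20·P_y/P_x, independent of income; and y* = (M − 20·P_y)/P_y.
At the given prices: x* = 20·0.75/4 = 3.75, and y* = 374.6667.

x* = 3.75, y* = 374.6667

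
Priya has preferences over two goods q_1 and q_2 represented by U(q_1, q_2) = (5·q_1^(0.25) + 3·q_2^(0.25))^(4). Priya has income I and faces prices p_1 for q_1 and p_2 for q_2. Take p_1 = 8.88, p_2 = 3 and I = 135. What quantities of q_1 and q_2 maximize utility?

MRS = MU_q_1/MU_q_2 = (5/3)·(q_2/q_1)^(0.75). Set equal to p_1/p_2.
Solve for the ratio: q_2/q_1 = [(3/5)·p_1/p_2]^(4/3).
With the ratio pinned down, the budget gives q_1* = I/(p_1 + p_2·(q_2/q_1)) and q_2* = (q_2/q_1)·q_1*.
Numerically q_2/q_1 = 2.150753, so q_1* = 135/(8.88 + 3·2.150753) = 8.805 and q_2* = 2.150753·8.805 = 18.9373.

q_1* = 8.805, q_2* = 18.9373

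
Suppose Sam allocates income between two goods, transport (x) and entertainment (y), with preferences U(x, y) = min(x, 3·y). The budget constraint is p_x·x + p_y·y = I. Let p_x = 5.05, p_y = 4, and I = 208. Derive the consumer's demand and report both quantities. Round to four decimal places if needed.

x* = 32.5849, y* = 10.8616

With perfect complements, no substitution: consume in ratio x:y = 3:1.
Budget: p_x·x + p_y·(1/3)·x = I, so (3·p_x + p_y)·x = 3·I.
Demand: x*(p_x,p_y,I) = 3·I/(3·p_x + p_y), y* = I/(3·p_x + p_y).
Here 3·5.05 + 4 = 19.15, giving x* = 32.5849 and y* = 10.8616.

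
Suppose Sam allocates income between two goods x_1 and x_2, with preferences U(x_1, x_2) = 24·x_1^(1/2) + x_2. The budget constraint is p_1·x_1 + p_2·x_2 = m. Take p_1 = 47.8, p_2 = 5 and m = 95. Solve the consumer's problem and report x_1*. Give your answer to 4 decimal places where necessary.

x_1* = 1.5756

MU_x_1 = 12/√x_1, MU_x_2 = 1. Tangency: 12/√x_1 = p_1/p_2.
Thus x_1* = (12·p_2/p_1)² — independent of m — with the rest of income spent on x_2.
Plugging in: x_1* = (12·5/47.8)² = 1.5756.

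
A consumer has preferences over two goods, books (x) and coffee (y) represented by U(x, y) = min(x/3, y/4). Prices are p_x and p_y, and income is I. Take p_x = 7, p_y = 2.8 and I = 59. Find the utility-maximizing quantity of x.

With perfect complements, no substitution: consume in ratio x:y = 3:4.
Budget: p_x·x + p_y·(4/3)·x = I, so (3·p_x + 4·p_y)·x = 3·I.
Demand: x*(p_x,p_y,I) = 3·I/(3·p_x + 4·p_y), y* = 4·I/(3·p_x + 4·p_y).
Here 3·7 + 4·2.8 = 32.2, giving x* = 5.4969.

x* = 5.4969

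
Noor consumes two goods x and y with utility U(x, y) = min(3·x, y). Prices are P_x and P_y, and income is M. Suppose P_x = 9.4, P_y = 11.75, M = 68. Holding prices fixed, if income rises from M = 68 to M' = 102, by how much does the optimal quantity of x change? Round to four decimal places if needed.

Leontief preferences: the optimum is at the kink where x/1 = y/3, i.e. y = 3·x.
Budget: P_x·x + P_y·3·x = M, so (P_x + 3·P_y)·x = M.
Demand: x*(P_x,P_y,M) = M/(P_x + 3·P_y), y* = 3·M/(P_x + 3·P_y).
Here 9.4 + 3·11.75 = 44.65, giving x* = 1.523.
At M' = 102: x* = 2.2844. Change: 2.2844 − 1.523 = 0.7615.

Δx* = 0.7615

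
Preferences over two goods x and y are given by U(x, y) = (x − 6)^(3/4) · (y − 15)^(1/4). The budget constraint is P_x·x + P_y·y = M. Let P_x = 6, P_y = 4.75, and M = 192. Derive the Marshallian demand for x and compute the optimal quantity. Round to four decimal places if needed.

x* = 16.5938

Let x' = x−6, y' = y−15. MRS = 3·y'/x' = P_x/P_y.
After buying the subsistence bundle (6, 15), a share 0.75 of the remaining income goes to x: x* = 6 + 0.75·(M − 6P_x − 15P_y)/P_x.
Discretionary income = 192 − 6·6 − 15·4.75 = 84.75; x* = 6 + 0.75·84.75/6 = 16.5938.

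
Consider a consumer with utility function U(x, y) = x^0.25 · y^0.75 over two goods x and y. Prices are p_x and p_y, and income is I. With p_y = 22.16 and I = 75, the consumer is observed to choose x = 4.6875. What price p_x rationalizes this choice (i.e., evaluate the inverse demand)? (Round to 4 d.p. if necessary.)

p_x = 4

MU_x/MU_y = (0.25·y)/(0.75·x); tangency sets this equal to p_x/p_y.
Rearranging, p_y·y = 3·p_x·x. Substituting into the budget gives p_x·x·(1 + 3) = I.
Demand: x*(p_x,p_y,I) = 0.25·I/p_x and y* = 0.75·I/p_y.
Set x* = 4.6875 in the demand function and solve for p_x: p_x = 4.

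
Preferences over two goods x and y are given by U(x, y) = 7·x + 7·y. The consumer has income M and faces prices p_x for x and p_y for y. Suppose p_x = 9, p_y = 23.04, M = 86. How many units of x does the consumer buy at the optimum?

Perfect substitutes: compare marginal utility per dollar. 7/p_x vs 7/p_y → 0.7778 vs 0.3038.
x gives more utility per dollar, so spend all income on x: x* = M/p_x, y* = 0.
Numerically: x* = 9.5556, y* = 0.

x* = 9.5556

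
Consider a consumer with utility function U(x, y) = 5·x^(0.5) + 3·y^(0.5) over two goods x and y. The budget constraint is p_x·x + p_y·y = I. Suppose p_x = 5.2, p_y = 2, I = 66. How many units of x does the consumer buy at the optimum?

x* = 6.5559

MRS = MU_x/MU_y = (5/3)·(y/x)^(0.5). Set equal to p_x/p_y.
Hence y/x = ((3/5)·p_x/p_y)^(1/(0.5)), i.e. raised to the 2 power.
Substitute y = (y/x)·x into the budget: x* = I/(p_x + p_y·(y/x)).
Numerically y/x = 2.4336, so x* = 66/(5.2 + 2·2.4336) = 6.5559.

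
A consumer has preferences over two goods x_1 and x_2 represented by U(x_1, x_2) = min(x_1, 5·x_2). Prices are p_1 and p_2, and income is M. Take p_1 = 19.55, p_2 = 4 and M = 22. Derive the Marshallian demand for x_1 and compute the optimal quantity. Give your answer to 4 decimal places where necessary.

Leontief preferences: the optimum is at the kink where x_1/5 = x_2/1, i.e. x_2 = (1/5)·x_1.
Budget: p_1·x_1 + p_2·(1/5)·x_1 = M, so (5·p_1 + p_2)·x_1 = 5·M.
Demand: x_1*(p_1,p_2,M) = 5·M/(5·p_1 + p_2), x_2* = M/(5·p_1 + p_2).
Here 5·19.55 + 4 = 101.75, giving x_1* = 1.0811.

x_1* = 1.0811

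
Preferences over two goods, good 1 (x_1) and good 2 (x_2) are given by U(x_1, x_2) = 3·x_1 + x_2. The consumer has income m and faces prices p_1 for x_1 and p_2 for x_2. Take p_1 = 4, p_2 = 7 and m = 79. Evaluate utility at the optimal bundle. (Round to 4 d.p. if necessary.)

Linear utility — the consumer picks whichever good has higher MU/price: 3/4 = 0.75 vs 1/7 = 0.1429.
x_1 gives more utility per dollar, so spend all income on x_1: x_1* = m/p_1, x_2* = 0.
Numerically: x_1* = 19.75, x_2* = 0.
Utility at the optimum: U(19.75, 0) = 59.25.

V = 59.25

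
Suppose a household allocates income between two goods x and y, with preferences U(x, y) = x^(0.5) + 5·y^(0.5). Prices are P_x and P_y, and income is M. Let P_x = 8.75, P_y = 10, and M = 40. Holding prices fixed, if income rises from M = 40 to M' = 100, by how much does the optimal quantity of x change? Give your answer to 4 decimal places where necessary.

MRS = MU_x/MU_y = (1/5)·(y/x)^(0.5). Set equal to P_x/P_y.
Hence y/x = (5·P_x/P_y)^(1/(0.5)), i.e. raised to the 2 power.
Substitute y = (y/x)·x into the budget: x* = M/(P_x + P_y·(y/x)).
Numerically y/x = 19.140625, so x* = 40/(8.75 + 10·19.140625) = 0.1998.
At M' = 100: x* = 0.4996. Change: 0.4996 − 0.1998 = 0.2998.

Δx* = 0.2998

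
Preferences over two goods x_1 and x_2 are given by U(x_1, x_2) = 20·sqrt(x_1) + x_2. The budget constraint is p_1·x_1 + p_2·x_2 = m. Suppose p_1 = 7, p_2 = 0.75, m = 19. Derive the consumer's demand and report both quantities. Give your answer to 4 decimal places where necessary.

MU_x_1 = 10/√x_1, MU_x_2 = 1. Tangency: 10/√x_1 = p_1/p_2.
Thus x_1* = (10·p_2/p_1)² — independent of m — with the rest of income spent on x_2.
Plugging in: x_1* = (10·0.75/7)² = 1.148, x_2* = 14.619.

x_1* = 1.148, x_2* = 14.619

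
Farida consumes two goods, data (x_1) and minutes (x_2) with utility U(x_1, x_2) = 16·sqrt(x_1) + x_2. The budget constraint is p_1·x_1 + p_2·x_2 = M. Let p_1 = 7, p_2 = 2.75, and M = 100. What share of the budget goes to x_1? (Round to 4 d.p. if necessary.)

share on x_1 = 0.6914

Utility is quasi-linear in x_2; the FOC for x_1 is 8/√x_1 = p_1/p_2.
Thus x_1* = (8·p_2/p_1)² — independent of M — with the rest of income spent on x_2.
Plugging in: x_1* = (8·2.75/7)² = 9.8776, x_2* = 11.2208.
Expenditure on x_1: 7·9.8776 = 69.1429; share = 0.6914.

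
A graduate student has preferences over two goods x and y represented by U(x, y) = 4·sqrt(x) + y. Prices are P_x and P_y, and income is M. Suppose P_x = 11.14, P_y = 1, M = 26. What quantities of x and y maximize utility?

x* = 0.0322, y* = 25.6409

Thus x* = (2·P_y/P_x)² — independent of M — with the rest of income spent on y.
Plugging in: x* = (2·1/11.14)² = 0.0322, y* = 25.6409.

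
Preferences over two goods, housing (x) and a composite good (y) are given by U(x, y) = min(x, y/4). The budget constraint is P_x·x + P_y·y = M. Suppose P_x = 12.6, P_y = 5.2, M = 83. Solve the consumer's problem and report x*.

x* = 2.485

Here 12.6 + 4·5.2 = 33.4, giving x* = 2.485.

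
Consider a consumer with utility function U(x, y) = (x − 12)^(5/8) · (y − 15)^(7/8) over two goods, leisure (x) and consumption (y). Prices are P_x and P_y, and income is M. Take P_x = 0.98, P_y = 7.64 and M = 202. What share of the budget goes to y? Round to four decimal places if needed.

share on y = 0.7858

After buying the subsistence bundle (12, 15), a share 5/12 of the remaining income goes to x: x* = 12 + 5/12·(M − 12P_x − 15P_y)/P_x.
Discretionary income = 202 − 12·0.98 − 15·7.64 = 75.64; x* = 12 + 5/12·75.64/0.98 = 44.1599; y* = 15 + 7/12·75.64/7.64 = 20.7753.
Expenditure on y: 7.64·20.7753 = 158.7233; share = 0.7858.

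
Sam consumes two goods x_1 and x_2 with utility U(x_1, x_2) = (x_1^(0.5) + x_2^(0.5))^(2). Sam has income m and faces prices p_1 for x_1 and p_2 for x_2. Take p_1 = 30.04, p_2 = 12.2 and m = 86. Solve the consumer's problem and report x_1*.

From the CES first-order condition, (x_2/x_1)^(0.5) = p_1/p_2.
Hence x_2/x_1 = (p_1/p_2)^(1/(0.5)), i.e. raised to the 2 power.
Substitute x_2 = (x_2/x_1)·x_1 into the budget: x_1* = m/(p_1 + p_2·(x_2/x_1)).
Numerically x_2/x_1 = 6.062897, so x_1* = 86/(30.04 + 12.2·6.062897) = 0.8269.

x_1* = 0.8269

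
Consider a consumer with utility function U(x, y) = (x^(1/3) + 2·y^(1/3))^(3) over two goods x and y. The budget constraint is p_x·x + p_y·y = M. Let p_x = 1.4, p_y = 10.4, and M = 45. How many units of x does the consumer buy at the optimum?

x* = 15.7737

From the CES first-order condition, (1/2)·(y/x)^(2/3) = p_x/p_y.
Solve for the ratio: y/x = [2·p_x/p_y]^(1.5).
With the ratio pinned down, the budget gives x* = M/(p_x + p_y·(y/x)) and y* = (y/x)·x*.
Numerically y/x = 0.139697, so x* = 45/(1.4 + 10.4·0.139697) = 15.7737.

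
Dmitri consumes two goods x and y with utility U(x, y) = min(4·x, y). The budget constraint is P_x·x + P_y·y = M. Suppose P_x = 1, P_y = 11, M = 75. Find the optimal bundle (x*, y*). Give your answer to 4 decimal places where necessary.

Demand: x*(P_x,P_y,M) = M/(P_x + 4·P_y), y* = 4·M/(P_x + 4·P_y).
Here 1 + 4·11 = 45, giving x* = 1.6667 and y* = 6.6667.

x* = 1.6667, y* = 6.6667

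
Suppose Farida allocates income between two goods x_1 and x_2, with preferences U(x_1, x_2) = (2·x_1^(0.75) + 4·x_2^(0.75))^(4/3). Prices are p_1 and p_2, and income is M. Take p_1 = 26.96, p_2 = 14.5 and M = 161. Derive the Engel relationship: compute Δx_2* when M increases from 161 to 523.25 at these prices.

Substitute x_2 = (x_2/x_1)·x_1 into the budget: x_1* = M/(p_1 + p_2·(x_2/x_1)).
Numerically x_2/x_1 = 191.217451, so x_1* = 161/(26.96 + 14.5·191.217451) = 0.0575 and x_2* = 191.217451·0.0575 = 10.9965.
At M' = 523.25: x_2* = 35.7387. Change: 35.7387 − 10.9965 = 24.7422.

Δx_2* = 24.7422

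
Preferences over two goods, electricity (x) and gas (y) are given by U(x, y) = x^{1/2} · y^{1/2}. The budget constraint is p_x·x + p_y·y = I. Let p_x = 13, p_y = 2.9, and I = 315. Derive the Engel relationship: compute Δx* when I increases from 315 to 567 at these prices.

MU_x/MU_y = (0.5·y)/(0.5·x); tangency sets this equal to p_x/p_y.
So 0.5·p_y·y = 0.5·p_x·x; combined with the budget, a share 0.5 of income goes to x.
Demand: x*(p_x,p_y,I) = 0.5·I/p_x and y* = 0.5·I/p_y.
At p_x=13, p_y=2.9, I=315: x* = 0.5·315/13 = 12.1154.
At I' = 567: x* = 21.8077. Change: 21.8077 − 12.1154 = 9.6923.

Δx* = 9.6923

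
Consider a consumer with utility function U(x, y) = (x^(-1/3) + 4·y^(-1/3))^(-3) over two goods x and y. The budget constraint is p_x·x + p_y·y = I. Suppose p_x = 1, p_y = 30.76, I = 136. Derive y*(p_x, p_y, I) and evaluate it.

MU_x ∝ x^(-4/3), MU_y ∝ 4·y^(-4/3), so MRS = (1/4)·(y/x)^(4/3) = p_x/p_y.
Hence y/x = (4·p_x/p_y)^(1/(4/3)), i.e. raised to the 0.75 power.
With the ratio pinned down, the budget gives x* = I/(p_x + p_y·(y/x)) and y* = (y/x)·x*.
Numerically y/x = 0.216549, so x* = 136/(1 + 30.76·0.216549) = 17.7522 and y* = 0.216549·17.7522 = 3.8442.

y* = 3.8442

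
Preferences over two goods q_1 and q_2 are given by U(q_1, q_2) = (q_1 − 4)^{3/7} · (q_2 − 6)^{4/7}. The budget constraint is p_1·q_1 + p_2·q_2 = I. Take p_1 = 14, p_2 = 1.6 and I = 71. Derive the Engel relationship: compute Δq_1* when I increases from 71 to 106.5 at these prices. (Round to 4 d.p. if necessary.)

Let q_1' = q_1−4, q_2' = q_2−6. MRS = (3/4)·q_2'/q_1' = p_1/p_2.
Substituting into the budget: q_1* = 4 + 3/7·(I − 4·p_1 − 6·p_2)/p_1, and q_2* = 6 + 4/7·(…)/p_2.
Discretionary income = 71 − 4·14 − 6·1.6 = 5.4; q_1* = 4 + 3/7·5.4/14 = 4.1653.
At I' = 106.5: q_1* = 5.252. Change: 5.252 − 4.1653 = 1.0867.

Δq_1* = 1.0867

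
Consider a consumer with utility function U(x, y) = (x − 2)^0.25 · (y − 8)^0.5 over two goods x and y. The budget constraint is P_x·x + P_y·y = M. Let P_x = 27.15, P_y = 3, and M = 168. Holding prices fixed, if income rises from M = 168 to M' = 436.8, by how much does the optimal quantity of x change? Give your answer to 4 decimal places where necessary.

Δx* = 3.3002

Let x' = x−2, y' = y−8. MRS = (1/2)·y'/x' = P_x/P_y.
After buying the subsistence bundle (2, 8), a share 1/3 of the remaining income goes to x: x* = 2 + 1/3·(M − 2P_x − 8P_y)/P_x.
Discretionary income = 168 − 2·27.15 − 8·3 = 89.7; x* = 2 + 1/3·89.7/27.15 = 3.1013.
At M' = 436.8: x* = 6.4015. Change: 6.4015 − 3.1013 = 3.3002.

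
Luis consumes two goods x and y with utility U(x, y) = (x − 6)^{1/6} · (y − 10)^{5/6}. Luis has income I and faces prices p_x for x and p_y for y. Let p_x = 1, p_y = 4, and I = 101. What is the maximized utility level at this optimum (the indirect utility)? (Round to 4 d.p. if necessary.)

MRS = (1/5)·(y−10)/(x−6). Tangency with p_x/p_y gives y−10 = 5·(p_x/p_y)·(x−6).
After buying the subsistence bundle (6, 10), a share 1/6 of the remaining income goes to x: x* = 6 + 1/6·(I − 6p_x − 10p_y)/p_x.
Discretionary income = 101 − 6·1 − 10·4 = 55; x* = 6 + 1/6·55/1 = 15.1667; y* = 10 + 5/6·55/4 = 21.4583.
Utility at the optimum: U(15.1667, 21.4583) = 11.04.

V = 11.04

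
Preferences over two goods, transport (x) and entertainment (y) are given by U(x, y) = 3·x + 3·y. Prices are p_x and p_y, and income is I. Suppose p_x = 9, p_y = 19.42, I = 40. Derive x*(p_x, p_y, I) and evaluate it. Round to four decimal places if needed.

Linear utility — the consumer picks whichever good has higher MU/price: 3/9 = 0.3333 vs 3/19.42 = 0.1545.
x gives more utility per dollar, so spend all income on x: x* = I/p_x, y* = 0.
Numerically: x* = 4.4444, y* = 0.

x* = 4.4444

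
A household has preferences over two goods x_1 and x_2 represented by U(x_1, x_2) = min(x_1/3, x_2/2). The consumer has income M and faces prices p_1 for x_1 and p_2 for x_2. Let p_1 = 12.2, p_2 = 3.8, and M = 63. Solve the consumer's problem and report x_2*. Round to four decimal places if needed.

With perfect complements, no substitution: consume in ratio x_1:x_2 = 3:2.
Budget: p_1·x_1 + p_2·(2/3)·x_1 = M, so (3·p_1 + 2·p_2)·x_1 = 3·M.
Demand: x_1*(p_1,p_2,M) = 3·M/(3·p_1 + 2·p_2), x_2* = 2·M/(3·p_1 + 2·p_2).
Here 3·12.2 + 2·3.8 = 44.2, giving x_2* = 2.8507.

x_2* = 2.8507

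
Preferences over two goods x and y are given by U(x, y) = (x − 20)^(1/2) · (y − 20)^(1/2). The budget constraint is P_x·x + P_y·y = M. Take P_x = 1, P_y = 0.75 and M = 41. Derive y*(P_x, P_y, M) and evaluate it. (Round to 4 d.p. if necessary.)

y* = 24

After buying the subsistence bundle (20, 20), a share 0.5 of the remaining income goes to x: x* = 20 + 0.5·(M − 20P_x − 20P_y)/P_x.
Discretionary income = 41 − 20·1 − 20·0.75 = 6; y* = 20 + 0.5·6/0.75 = 24.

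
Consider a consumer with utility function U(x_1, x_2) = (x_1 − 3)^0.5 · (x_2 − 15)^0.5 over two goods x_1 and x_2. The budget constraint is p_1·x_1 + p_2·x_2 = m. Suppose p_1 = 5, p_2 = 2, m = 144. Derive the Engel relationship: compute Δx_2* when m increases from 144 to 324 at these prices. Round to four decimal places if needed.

Δx_2* = 45

Substituting into the budget: x_1* = 3 + 0.5·(m − 3·p_1 − 15·p_2)/p_1, and x_2* = 15 + 0.5·(…)/p_2.
Discretionary income = 144 − 3·5 − 15·2 = 99; x_2* = 15 + 0.5·99/2 = 39.75.
At m' = 324: x_2* = 84.75. Change: 84.75 − 39.75 = 45.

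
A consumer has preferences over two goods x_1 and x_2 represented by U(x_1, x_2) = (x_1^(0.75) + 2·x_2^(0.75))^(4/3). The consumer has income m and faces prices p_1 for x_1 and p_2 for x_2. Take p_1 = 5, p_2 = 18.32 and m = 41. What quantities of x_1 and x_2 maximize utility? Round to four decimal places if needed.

Substitute x_2 = (x_2/x_1)·x_1 into the budget: x_1* = m/(p_1 + p_2·(x_2/x_1)).
Numerically x_2/x_1 = 0.088777, so x_1* = 41/(5 + 18.32·0.088777) = 6.1874 and x_2* = 0.088777·6.1874 = 0.5493.

x_1* = 6.1874, x_2* = 0.5493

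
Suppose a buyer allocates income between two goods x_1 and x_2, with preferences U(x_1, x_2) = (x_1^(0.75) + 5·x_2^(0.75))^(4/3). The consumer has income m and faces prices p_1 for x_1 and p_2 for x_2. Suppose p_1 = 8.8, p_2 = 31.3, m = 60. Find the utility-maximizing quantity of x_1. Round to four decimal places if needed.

x_1* = 0.4579

With the ratio pinned down, the budget gives x_1* = m/(p_1 + p_2·(x_2/x_1)) and x_2* = (x_2/x_1)·x_1*.
Numerically x_2/x_1 = 3.905111, so x_1* = 60/(8.8 + 31.3·3.905111) = 0.4579.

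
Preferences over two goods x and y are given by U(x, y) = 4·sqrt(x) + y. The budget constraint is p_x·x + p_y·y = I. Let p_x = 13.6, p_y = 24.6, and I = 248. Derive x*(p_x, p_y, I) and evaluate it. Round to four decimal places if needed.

Set MRS = p_x/p_y: 2·x^(−1/2) = p_x/p_y.
Thus x* = (2·p_y/p_x)² — independent of I — with the rest of income spent on y.
Plugging in: x* = (2·24.6/13.6)² = 13.0874.

x* = 13.0874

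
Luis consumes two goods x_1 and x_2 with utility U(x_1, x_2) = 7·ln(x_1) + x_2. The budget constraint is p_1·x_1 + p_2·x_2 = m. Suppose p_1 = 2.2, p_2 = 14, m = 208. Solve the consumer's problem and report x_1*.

x_1* = 44.5455

MU_x_1 = 7/x_1, MU_x_2 = 1. Tangency: 7/x_1 = p_1/p_2.
So x_1*(p_1,p_2) = 7·p_2/p_1, independent of income; and x_2* = (m − 7·p_2)/p_2.
At the given prices: x_1* = 7·14/2.2 = 44.5455.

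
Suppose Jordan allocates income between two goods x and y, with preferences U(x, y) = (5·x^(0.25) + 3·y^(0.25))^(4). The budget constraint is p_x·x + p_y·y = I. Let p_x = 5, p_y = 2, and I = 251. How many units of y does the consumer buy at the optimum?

Substitute y = (y/x)·x into the budget: x* = I/(p_x + p_y·(y/x)).
Numerically y/x = 1.717071, so x* = 251/(5 + 2·1.717071) = 29.76 and y* = 1.717071·29.76 = 51.1.

y* = 51.1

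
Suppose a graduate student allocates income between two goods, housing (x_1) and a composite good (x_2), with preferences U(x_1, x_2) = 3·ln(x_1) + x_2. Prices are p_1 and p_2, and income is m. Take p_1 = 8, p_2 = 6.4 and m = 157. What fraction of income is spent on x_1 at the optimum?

share on x_1 = 0.1223

So x_1*(p_1,p_2) = 3·p_2/p_1, independent of income; and x_2* = (m − 3·p_2)/p_2.
At the given prices: x_1* = 3·6.4/8 = 2.4, and x_2* = 21.5312.
Expenditure on x_1: 8·2.4 = 19.2; share = 0.1223.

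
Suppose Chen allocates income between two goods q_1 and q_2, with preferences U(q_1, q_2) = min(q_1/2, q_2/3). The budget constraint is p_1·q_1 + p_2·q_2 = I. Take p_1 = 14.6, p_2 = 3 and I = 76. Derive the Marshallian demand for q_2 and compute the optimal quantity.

Leontief preferences: the optimum is at the kink where q_1/2 = q_2/3, i.e. q_2 = (3/2)·q_1.
Budget: p_1·q_1 + p_2·(3/2)·q_1 = I, so (2·p_1 + 3·p_2)·q_1 = 2·I.
Demand: q_1*(p_1,p_2,I) = 2·I/(2·p_1 + 3·p_2), q_2* = 3·I/(2·p_1 + 3·p_2).
Here 2·14.6 + 3·3 = 38.2, giving q_2* = 5.9686.

q_2* = 5.9686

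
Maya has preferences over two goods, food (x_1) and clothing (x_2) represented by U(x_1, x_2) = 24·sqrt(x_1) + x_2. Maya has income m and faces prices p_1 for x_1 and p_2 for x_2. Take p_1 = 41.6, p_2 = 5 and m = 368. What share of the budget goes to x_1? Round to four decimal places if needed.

MU_x_1 = 12/√x_1, MU_x_2 = 1. Tangency: 12/√x_1 = p_1/p_2.
Solve: √x_1 = 12·p_2/p_1, so x_1*(p_1,p_2) = (12·p_2/p_1)², and x_2* = (m − p_1·x_1*)/p_2.
Plugging in: x_1* = (12·5/41.6)² = 2.0803, x_2* = 56.2923.
Expenditure on x_1: 41.6·2.0803 = 86.5385; share = 0.2352.

share on x_1 = 0.2352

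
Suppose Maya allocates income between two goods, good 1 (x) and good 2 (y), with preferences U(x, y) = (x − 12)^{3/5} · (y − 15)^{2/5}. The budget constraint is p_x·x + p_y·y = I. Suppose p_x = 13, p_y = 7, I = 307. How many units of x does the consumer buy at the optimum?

This is Cobb-Douglas in (x−12, y−15): tangency gives 0.6·p_y·(y−15) = 0.4·p_x·(x−12).
After buying the subsistence bundle (12, 15), a share 0.6 of the remaining income goes to x: x* = 12 + 0.6·(I − 12p_x − 15p_y)/p_x.
Discretionary income = 307 − 12·13 − 15·7 = 46; x* = 12 + 0.6·46/13 = 14.1231.

x* = 14.1231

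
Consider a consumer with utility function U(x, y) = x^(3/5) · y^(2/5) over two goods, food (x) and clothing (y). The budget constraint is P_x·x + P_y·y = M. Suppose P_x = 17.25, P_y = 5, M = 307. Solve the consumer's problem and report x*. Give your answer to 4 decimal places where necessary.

x* = 10.6783

The MRS is (3/2)·y/x. Set MRS = P_x/P_y.
So 0.6·P_y·y = 0.4·P_x·x; combined with the budget, a share 0.6 of income goes to x.
Demand: x*(P_x,P_y,M) = 0.6·M/P_x and y* = 0.4·M/P_y.
At P_x=17.25, P_y=5, M=307: x* = 0.6·307/17.25 = 10.6783.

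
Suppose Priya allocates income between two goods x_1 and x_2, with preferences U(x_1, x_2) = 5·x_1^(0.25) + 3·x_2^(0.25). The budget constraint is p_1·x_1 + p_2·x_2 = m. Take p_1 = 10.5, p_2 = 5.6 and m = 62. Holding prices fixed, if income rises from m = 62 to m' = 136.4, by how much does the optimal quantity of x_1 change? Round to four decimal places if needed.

From the CES first-order condition, (5/3)·(x_2/x_1)^(0.75) = p_1/p_2.
Solve for the ratio: x_2/x_1 = [(3/5)·p_1/p_2]^(4/3).
With the ratio pinned down, the budget gives x_1* = m/(p_1 + p_2·(x_2/x_1)) and x_2* = (x_2/x_1)·x_1*.
Numerically x_2/x_1 = 1.170047, so x_1* = 62/(10.5 + 5.6·1.170047) = 3.6359.
At m' = 136.4: x_1* = 7.9989. Change: 7.9989 − 3.6359 = 4.3631.

Δx_1* = 4.3631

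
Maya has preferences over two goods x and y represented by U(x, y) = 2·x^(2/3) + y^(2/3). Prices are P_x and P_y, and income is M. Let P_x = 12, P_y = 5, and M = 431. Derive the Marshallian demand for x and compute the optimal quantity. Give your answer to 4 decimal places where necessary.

Substitute y = (y/x)·x into the budget: x* = M/(P_x + P_y·(y/x)).
Numerically y/x = 1.728, so x* = 431/(12 + 5·1.728) = 20.8818.

x* = 20.8818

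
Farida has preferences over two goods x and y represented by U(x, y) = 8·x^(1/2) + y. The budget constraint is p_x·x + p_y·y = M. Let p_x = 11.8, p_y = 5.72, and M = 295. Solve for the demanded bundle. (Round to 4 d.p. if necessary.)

x* = 3.7597, y* = 43.8175

Plugging in: x* = (4·5.72/11.8)² = 3.7597, y* = 43.8175.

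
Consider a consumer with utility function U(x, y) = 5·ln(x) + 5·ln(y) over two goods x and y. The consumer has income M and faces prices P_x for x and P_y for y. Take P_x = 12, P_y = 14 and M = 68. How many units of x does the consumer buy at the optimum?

Demand: x*(P_x,P_y,M) = 0.5·M/P_x and y* = 0.5·M/P_y.
At P_x=12, P_y=14, M=68: x* = 0.5·68/12 = 2.8333.

x* = 2.8333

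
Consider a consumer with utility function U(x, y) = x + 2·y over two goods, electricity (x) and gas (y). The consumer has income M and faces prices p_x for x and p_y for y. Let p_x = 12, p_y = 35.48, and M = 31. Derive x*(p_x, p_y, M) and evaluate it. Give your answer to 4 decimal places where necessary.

x gives more utility per dollar, so spend all income on x: x* = M/p_x, y* = 0.
Numerically: x* = 2.5833, y* = 0.

x* = 2.5833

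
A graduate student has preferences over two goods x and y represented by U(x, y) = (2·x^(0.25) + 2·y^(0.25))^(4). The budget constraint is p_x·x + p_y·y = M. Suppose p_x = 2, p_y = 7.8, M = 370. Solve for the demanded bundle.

MU_x ∝ 2·x^(-0.75), MU_y ∝ 2·y^(-0.75), so MRS = (y/x)^(0.75) = p_x/p_y.
Hence y/x = (p_x/p_y)^(1/(0.75)), i.e. raised to the 4/3 power.
Substitute y = (y/x)·x into the budget: x* = M/(p_x + p_y·(y/x)).
Numerically y/x = 0.162897, so x* = 370/(2 + 7.8·0.162897) = 113.1291 and y* = 0.162897·113.1291 = 18.4284.

x* = 113.1291, y* = 18.4284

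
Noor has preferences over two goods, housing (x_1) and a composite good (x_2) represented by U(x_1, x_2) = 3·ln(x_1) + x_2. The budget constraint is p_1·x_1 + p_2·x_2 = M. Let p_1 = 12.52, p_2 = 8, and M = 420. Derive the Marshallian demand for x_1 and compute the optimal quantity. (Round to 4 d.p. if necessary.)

x_1* = 1.9169

Set MRS = p_1/p_2: (3/x_1)/1 = p_1/p_2.
So x_1*(p_1,p_2) = 3·p_2/p_1, independent of income; and x_2* = (M − 3·p_2)/p_2.
At the given prices: x_1* = 3·8/12.52 = 1.9169.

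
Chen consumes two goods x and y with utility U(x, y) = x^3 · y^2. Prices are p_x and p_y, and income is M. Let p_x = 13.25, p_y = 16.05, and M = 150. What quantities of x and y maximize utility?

x* = 6.7925, y* = 3.7383

MU_x/MU_y = (3·y)/(2·x); tangency sets this equal to p_x/p_y.
So 3·p_y·y = 2·p_x·x; combined with the budget, a share 0.6 of income goes to x.
Demand: x*(p_x,p_y,M) = 0.6·M/p_x and y* = 0.4·M/p_y.
At p_x=13.25, p_y=16.05, M=150: x* = 0.6·150/13.25 = 6.7925, y* = 3.7383.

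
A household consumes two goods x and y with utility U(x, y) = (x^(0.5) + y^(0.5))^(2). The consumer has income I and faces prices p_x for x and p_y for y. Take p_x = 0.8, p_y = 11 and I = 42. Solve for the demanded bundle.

x* = 48.9407, y* = 0.2589

MRS = MU_x/MU_y = (y/x)^(0.5). Set equal to p_x/p_y.
Hence y/x = (p_x/p_y)^(1/(0.5)), i.e. raised to the 2 power.
With the ratio pinned down, the budget gives x* = I/(p_x + p_y·(y/x)) and y* = (y/x)·x*.
Numerically y/x = 0.005289, so x* = 42/(0.8 + 11·0.005289) = 48.9407 and y* = 0.005289·48.9407 = 0.2589.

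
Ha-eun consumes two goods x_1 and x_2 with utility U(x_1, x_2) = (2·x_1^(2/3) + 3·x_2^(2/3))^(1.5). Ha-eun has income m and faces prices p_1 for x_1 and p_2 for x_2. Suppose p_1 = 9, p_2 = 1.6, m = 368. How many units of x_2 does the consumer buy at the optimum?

Substitute x_2 = (x_2/x_1)·x_1 into the budget: x_1* = m/(p_1 + p_2·(x_2/x_1)).
Numerically x_2/x_1 = 600.67749, so x_1* = 368/(9 + 1.6·600.67749) = 0.3793 and x_2* = 600.67749·0.3793 = 227.8662.

x_2* = 227.8662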